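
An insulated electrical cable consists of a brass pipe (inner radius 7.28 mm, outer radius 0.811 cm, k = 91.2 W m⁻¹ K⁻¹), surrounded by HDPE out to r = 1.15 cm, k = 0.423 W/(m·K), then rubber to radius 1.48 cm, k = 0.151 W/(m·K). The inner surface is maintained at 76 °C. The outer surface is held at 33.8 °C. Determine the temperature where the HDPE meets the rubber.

T = 62.0 °C

Resistance network (inner→outer):
  R'_brass = ln(0.00811/0.00728)/(2πk) = 0.1080/(2π·91.2) = 1.884×10^-4 m·K/W
  R'_HDPE = ln(0.0115/0.00811)/(2πk) = 0.3492/(2π·0.423) = 0.1314 m·K/W
  R'_rubber = ln(0.0148/0.0115)/(2πk) = 0.2523/(2π·0.151) = 0.2659 m·K/W
ΣR = 1.884×10^-4 + 0.1314 + 0.2659 = 0.3975 m·K/W
Q' = ΔT/ΣR = (76 °C − 33.8 °C)/0.3975 = 106.2 W/m
From the inner boundary to the HDPE/rubber interface, ΣR_partial = 0.1316 m·K/W.
T_interface = T_in − Q'·ΣR_partial = 76 °C − (106.2)(0.1316) = 62.0 °C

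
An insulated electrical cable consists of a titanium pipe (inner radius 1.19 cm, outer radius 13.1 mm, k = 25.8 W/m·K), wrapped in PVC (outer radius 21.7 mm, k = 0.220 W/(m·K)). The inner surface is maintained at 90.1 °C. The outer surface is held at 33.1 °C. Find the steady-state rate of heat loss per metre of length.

Q' = 156 W/m

Treat each layer as a resistance in series:
  R'_titanium = ln(0.0131/0.0119)/(2πk) = 0.09607/(2π·25.8) = 5.927×10^-4 m·K/W
  R'_PVC = ln(0.0217/0.0131)/(2πk) = 0.5047/(2π·0.220) = 0.3651 m·K/W
ΣR = 5.927×10^-4 + 0.3651 = 0.3657 m·K/W
Q' = ΔT/ΣR = (90.1 °C − 33.1 °C)/0.3657 = 156 W/m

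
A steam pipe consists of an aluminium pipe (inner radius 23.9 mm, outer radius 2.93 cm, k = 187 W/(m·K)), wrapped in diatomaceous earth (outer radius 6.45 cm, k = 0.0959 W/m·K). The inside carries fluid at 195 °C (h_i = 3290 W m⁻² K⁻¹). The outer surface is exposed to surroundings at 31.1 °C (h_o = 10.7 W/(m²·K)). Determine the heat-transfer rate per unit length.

Q' = 106 W/m

Resistance network (inner→outer):
  R'_conv,in = 1/(2πr h) = 1/(2π·0.0239·3290) = 0.002024 m·K/W
  R'_aluminium = ln(0.0293/0.0239)/(2πk) = 0.2037/(2π·187) = 1.734×10^-4 m·K/W
  R'_diatomaceous earth = ln(0.0645/0.0293)/(2πk) = 0.7891/(2π·0.0959) = 1.310 m·K/W
  R'_conv,out = 1/(2πr h) = 1/(2π·0.0645·10.7) = 0.2306 m·K/W
ΣR = 0.002024 + 1.734×10^-4 + 1.310 + 0.2306 = 1.543 m·K/W
Q' = ΔT/ΣR = (195 °C − 31.1 °C)/1.543 = 106 W/m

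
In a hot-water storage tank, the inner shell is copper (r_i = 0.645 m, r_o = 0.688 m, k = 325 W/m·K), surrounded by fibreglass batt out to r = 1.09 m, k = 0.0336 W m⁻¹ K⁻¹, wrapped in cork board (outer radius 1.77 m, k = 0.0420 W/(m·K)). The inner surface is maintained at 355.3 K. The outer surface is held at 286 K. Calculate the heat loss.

Treat each layer as a resistance in series:
  R_copper = (1/0.645 − 1/0.688)/(4πk) = 0.09690/(4π·325) = 2.373×10^-5 K/W
  R_fibreglass batt = (1/0.688 − 1/1.09)/(4πk) = 0.5361/(4π·0.0336) = 1.270 K/W
  R_cork board = (1/1.09 − 1/1.77)/(4πk) = 0.3525/(4π·0.0420) = 0.6678 K/W
ΣR = 2.373×10^-5 + 1.270 + 0.6678 = 1.938 K/W
Q = ΔT/ΣR = (355.3 K − 286 K)/1.938 = 35.8 W

Q = 35.8 W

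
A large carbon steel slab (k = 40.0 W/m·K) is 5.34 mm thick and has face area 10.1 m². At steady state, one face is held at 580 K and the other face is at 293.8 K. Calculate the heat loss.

Q = kA·ΔT/L = 40.0 × 10.1 × |580 K − 293.8 K| / 0.00534 = 2.17×10^7 W

Q = 2.17×10^7 W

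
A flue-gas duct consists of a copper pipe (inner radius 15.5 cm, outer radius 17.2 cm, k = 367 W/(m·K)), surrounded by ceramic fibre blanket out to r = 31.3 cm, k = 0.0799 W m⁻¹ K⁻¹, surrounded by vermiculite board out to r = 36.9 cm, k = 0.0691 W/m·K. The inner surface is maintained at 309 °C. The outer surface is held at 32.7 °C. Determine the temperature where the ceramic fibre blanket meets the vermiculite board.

T = 99.3 °C

Series thermal resistances, inner to outer:
  R'_copper = ln(0.172/0.155)/(2πk) = 0.1041/(2π·367) = 4.513×10^-5 m·K/W
  R'_ceramic fibre blanket = ln(0.313/0.172)/(2πk) = 0.5987/(2π·0.0799) = 1.193 m·K/W
  R'_vermiculite board = ln(0.369/0.313)/(2πk) = 0.1646/(2π·0.0691) = 0.3791 m·K/W
ΣR = 4.513×10^-5 + 1.193 + 0.3791 = 1.572 m·K/W
Q' = ΔT/ΣR = (309 °C − 32.7 °C)/1.572 = 175.8 W/m
From the inner boundary to the ceramic fibre blanket/vermiculite board interface, ΣR_partial = 1.193 m·K/W.
T_interface = T_in − Q'·ΣR_partial = 309 °C − (175.8)(1.193) = 99.3 °C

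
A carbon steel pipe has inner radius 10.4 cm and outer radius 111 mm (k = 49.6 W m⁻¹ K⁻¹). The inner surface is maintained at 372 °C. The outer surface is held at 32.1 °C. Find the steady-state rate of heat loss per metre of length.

Q' = 1.63×10^6 W/m

Q' = 2πk·ΔT/ln(r₂/r₁) = 2π × 49.6 × 339.9 / ln(0.111/0.104) = 1.63×10^6 W/m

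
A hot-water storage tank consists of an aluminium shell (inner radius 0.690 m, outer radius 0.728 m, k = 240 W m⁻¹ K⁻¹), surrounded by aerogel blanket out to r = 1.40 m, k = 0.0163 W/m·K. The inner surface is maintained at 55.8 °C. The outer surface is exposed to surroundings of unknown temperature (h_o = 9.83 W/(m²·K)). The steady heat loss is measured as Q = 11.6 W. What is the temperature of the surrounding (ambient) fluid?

Sum the resistances:
  R_aluminium = (1/0.690 − 1/0.728)/(4πk) = 0.07565/(4π·240) = 2.508×10^-5 K/W
  R_aerogel blanket = (1/0.728 − 1/1.40)/(4πk) = 0.6593/(4π·0.0163) = 3.219 K/W
  R_conv,out = 1/(4πr²h) = 1/(4π·1.40²·9.83) = 0.004130 K/W
ΣR = 3.223 K/W
ΔT = Q·ΣR = 11.6 × 3.223 = 37.39 K
Heat flows outward, so T_out = T_in − ΔT = 55.8 − 37.39 = 18.4 °C

T_out = 18.4 °C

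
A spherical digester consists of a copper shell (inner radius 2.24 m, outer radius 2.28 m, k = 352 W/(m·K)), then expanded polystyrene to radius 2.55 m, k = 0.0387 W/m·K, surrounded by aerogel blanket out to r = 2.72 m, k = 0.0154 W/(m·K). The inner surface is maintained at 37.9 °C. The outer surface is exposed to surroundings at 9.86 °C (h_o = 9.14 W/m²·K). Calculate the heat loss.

Q = 126 W

Resistance network (inner→outer):
  R_copper = (1/2.24 − 1/2.28)/(4πk) = 0.007832/(4π·352) = 1.771×10^-6 K/W
  R_expanded polystyrene = (1/2.28 − 1/2.55)/(4πk) = 0.04644/(4π·0.0387) = 0.09549 K/W
  R_aerogel blanket = (1/2.55 − 1/2.72)/(4πk) = 0.02451/(4π·0.0154) = 0.1267 K/W
  R_conv,out = 1/(4πr²h) = 1/(4π·2.72²·9.14) = 0.001177 K/W
ΣR = 1.771×10^-6 + 0.09549 + 0.1267 + 0.001177 = 0.2234 K/W
Q = ΔT/ΣR = (37.9 °C − 9.86 °C)/0.2234 = 126 W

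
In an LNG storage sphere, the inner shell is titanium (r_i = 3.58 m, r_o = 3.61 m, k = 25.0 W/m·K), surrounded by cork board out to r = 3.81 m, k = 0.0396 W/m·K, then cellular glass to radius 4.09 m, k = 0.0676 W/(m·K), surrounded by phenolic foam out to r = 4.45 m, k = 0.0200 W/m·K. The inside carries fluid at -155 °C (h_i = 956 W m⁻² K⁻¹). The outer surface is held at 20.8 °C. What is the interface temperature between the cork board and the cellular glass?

Treat each layer as a resistance in series:
  R_conv,in = 1/(4πr²h) = 1/(4π·3.58²·956) = 6.495×10^-6 K/W
  R_titanium = (1/3.58 − 1/3.61)/(4πk) = 0.002321/(4π·25.0) = 7.389×10^-6 K/W
  R_cork board = (1/3.61 − 1/3.81)/(4πk) = 0.01454/(4π·0.0396) = 0.02922 K/W
  R_cellular glass = (1/3.81 − 1/4.09)/(4πk) = 0.01797/(4π·0.0676) = 0.02115 K/W
  R_phenolic foam = (1/4.09 − 1/4.45)/(4πk) = 0.01978/(4π·0.0200) = 0.07870 K/W
ΣR = 6.495×10^-6 + 7.389×10^-6 + 0.02922 + 0.02115 + 0.07870 = 0.1291 K/W
Q = ΔT/ΣR = (-155 °C − 20.8 °C)/0.1291 = -1362 W
From the inner boundary to the cork board/cellular glass interface, ΣR_partial = 0.02923 K/W.
T_interface = T_in − Q·ΣR_partial = -155 °C − (-1362)(0.02923) = -115 °C

T = -115 °C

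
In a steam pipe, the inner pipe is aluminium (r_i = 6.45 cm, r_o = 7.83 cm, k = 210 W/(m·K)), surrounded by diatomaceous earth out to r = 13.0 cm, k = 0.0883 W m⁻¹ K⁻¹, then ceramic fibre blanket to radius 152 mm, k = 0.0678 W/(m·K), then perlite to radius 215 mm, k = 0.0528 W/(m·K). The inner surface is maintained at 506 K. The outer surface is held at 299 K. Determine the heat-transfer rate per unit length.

Q' = 89.0 W/m

Treat each layer as a resistance in series:
  R'_aluminium = ln(0.0783/0.0645)/(2πk) = 0.1939/(2π·210) = 1.469×10^-4 m·K/W
  R'_diatomaceous earth = ln(0.130/0.0783)/(2πk) = 0.5070/(2π·0.0883) = 0.9138 m·K/W
  R'_ceramic fibre blanket = ln(0.152/0.130)/(2πk) = 0.1563/(2π·0.0678) = 0.3670 m·K/W
  R'_perlite = ln(0.215/0.152)/(2πk) = 0.3468/(2π·0.0528) = 1.045 m·K/W
ΣR = 1.469×10^-4 + 0.9138 + 0.3670 + 1.045 = 2.326 m·K/W
Q' = ΔT/ΣR = (506 K − 299 K)/2.326 = 89.0 W/m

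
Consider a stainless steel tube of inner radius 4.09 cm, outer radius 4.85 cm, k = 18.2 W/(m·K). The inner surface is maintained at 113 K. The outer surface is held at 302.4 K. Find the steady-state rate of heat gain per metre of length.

Q' = 127 kW/m

Q' = 2πk·ΔT/ln(r₂/r₁) = 2π × 18.2 × 189.4 / ln(0.0485/0.0409) = 1.27×10^5 W/m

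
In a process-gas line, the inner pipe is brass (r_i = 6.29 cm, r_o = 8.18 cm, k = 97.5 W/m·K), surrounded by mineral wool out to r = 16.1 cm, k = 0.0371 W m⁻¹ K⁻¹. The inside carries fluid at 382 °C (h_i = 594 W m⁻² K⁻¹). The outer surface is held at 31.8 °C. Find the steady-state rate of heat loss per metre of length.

Q' = 120 W/m

Resistance network (inner→outer):
  R'_conv,in = 1/(2πr h) = 1/(2π·0.0629·594) = 0.004260 m·K/W
  R'_brass = ln(0.0818/0.0629)/(2πk) = 0.2627/(2π·97.5) = 4.289×10^-4 m·K/W
  R'_mineral wool = ln(0.161/0.0818)/(2πk) = 0.6771/(2π·0.0371) = 2.905 m·K/W
ΣR = 0.004260 + 4.289×10^-4 + 2.905 = 2.910 m·K/W
Q' = ΔT/ΣR = (382 °C − 31.8 °C)/2.910 = 120 W/m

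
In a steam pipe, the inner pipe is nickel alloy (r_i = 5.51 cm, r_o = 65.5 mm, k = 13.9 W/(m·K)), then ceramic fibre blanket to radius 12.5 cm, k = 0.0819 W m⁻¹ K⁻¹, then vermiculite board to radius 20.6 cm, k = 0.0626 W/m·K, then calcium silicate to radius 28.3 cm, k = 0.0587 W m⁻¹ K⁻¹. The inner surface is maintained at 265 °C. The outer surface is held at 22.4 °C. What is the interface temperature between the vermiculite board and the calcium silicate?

T = 84.0 °C

Treat each layer as a resistance in series:
  R'_nickel alloy = ln(0.0655/0.0551)/(2πk) = 0.1729/(2π·13.9) = 0.001980 m·K/W
  R'_ceramic fibre blanket = ln(0.125/0.0655)/(2πk) = 0.6463/(2π·0.0819) = 1.256 m·K/W
  R'_vermiculite board = ln(0.206/0.125)/(2πk) = 0.4996/(2π·0.0626) = 1.270 m·K/W
  R'_calcium silicate = ln(0.283/0.206)/(2πk) = 0.3176/(2π·0.0587) = 0.8610 m·K/W
ΣR = 0.001980 + 1.256 + 1.270 + 0.8610 = 3.389 m·K/W
Q' = ΔT/ΣR = (265 °C − 22.4 °C)/3.389 = 71.58 W/m
From the inner boundary to the vermiculite board/calcium silicate interface, ΣR_partial = 2.528 m·K/W.
T_interface = T_in − Q'·ΣR_partial = 265 °C − (71.58)(2.528) = 84.0 °C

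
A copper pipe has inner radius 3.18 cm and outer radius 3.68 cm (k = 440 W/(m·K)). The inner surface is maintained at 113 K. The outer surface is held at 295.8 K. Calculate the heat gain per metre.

Q' = 3460 kW/m

Q' = 2πk·ΔT/ln(r₂/r₁) = 2π × 440 × 182.8 / ln(0.0368/0.0318) = 3.46×10^6 W/m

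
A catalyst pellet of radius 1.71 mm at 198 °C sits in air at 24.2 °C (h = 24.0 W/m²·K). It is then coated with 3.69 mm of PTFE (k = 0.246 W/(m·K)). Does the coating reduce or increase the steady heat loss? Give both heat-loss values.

increases: 0.153 → 0.715 W

Critical radius for a sphere: r_cr = 2k/h = 0.0205 m = 2.05 cm.
Outer radius after coating: r₂ = 0.00171 + 0.00369 = 0.00540 m.
Since r₁ < r_cr and r₂ ≤ r_cr, the coating moves toward the maximum at r_cr — heat loss rises.
Bare: R = 1/(4πr₁²h) = 1134 K/W; Q = 173.8/1134 = 0.153 W.
Coated: R = R_cond + R_conv = 243.0 K/W; Q = 173.8/243.0 = 0.715 W.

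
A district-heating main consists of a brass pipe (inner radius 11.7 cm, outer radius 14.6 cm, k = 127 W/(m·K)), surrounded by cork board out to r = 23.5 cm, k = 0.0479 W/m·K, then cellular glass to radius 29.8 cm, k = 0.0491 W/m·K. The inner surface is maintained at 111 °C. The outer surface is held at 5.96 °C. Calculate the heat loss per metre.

Q' = 44.7 W/m

Series thermal resistances, inner to outer:
  R'_brass = ln(0.146/0.117)/(2πk) = 0.2214/(2π·127) = 2.775×10^-4 m·K/W
  R'_cork board = ln(0.235/0.146)/(2πk) = 0.4760/(2π·0.0479) = 1.582 m·K/W
  R'_cellular glass = ln(0.298/0.235)/(2πk) = 0.2375/(2π·0.0491) = 0.7699 m·K/W
ΣR = 2.775×10^-4 + 1.582 + 0.7699 = 2.352 m·K/W
Q' = ΔT/ΣR = (111 °C − 5.96 °C)/2.352 = 44.7 W/m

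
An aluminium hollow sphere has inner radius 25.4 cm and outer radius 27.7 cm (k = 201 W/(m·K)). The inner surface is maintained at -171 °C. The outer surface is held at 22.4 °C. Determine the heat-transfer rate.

Q = 1.49×10^6 W

Q = 4πk·ΔT/(1/r₁ − 1/r₂) = 4π × 201 × 193.4 / (1/0.254 − 1/0.277) = 1.49×10^6 W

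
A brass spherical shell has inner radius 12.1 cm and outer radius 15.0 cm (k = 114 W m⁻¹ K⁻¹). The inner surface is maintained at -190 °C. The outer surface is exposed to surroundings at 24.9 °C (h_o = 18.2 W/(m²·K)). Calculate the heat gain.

Resistance network (inner→outer):
  R_brass = (1/0.121 − 1/0.150)/(4πk) = 1.598/(4π·114) = 0.001115 K/W
  R_conv,out = 1/(4πr²h) = 1/(4π·0.150²·18.2) = 0.1943 K/W
ΣR = 0.001115 + 0.1943 = 0.1954 K/W
Q = ΔT/ΣR = (-190 °C − 24.9 °C)/0.1954 = -1100 W
(Negative Q ⇒ heat flows inward; heat gain = 1100 W.)

Q = 1100 W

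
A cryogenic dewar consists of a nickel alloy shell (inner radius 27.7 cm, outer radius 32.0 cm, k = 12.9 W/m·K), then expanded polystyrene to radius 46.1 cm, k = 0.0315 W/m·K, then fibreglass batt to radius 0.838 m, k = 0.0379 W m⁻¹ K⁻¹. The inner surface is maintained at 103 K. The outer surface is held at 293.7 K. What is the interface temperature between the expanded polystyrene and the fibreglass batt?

Resistance network (inner→outer):
  R_nickel alloy = (1/0.277 − 1/0.320)/(4πk) = 0.4851/(4π·12.9) = 0.002993 K/W
  R_expanded polystyrene = (1/0.320 − 1/0.461)/(4πk) = 0.9558/(4π·0.0315) = 2.415 K/W
  R_fibreglass batt = (1/0.461 − 1/0.838)/(4πk) = 0.9759/(4π·0.0379) = 2.049 K/W
ΣR = 0.002993 + 2.415 + 2.049 = 4.467 K/W
Q = ΔT/ΣR = (103 K − 293.7 K)/4.467 = -42.69 W
From the inner boundary to the expanded polystyrene/fibreglass batt interface, ΣR_partial = 2.418 K/W.
T_interface = T_in − Q·ΣR_partial = 103 K − (-42.69)(2.418) = 206.2 K

T = 206.2 K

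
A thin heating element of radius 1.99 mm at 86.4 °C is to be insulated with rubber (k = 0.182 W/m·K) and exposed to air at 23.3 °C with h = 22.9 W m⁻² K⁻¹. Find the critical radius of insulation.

r_cr = 0.795 cm

For a cylinder, r_cr = k_ins/h = 0.182/22.9 = 0.00795 m = 0.795 cm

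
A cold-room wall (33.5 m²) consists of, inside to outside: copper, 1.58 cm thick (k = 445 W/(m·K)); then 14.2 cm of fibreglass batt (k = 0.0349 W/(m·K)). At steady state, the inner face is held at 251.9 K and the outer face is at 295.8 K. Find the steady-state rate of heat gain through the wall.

Q = 361 W

Series thermal resistances, inner to outer:
  R_copper = L/(kA) = 0.0158/(445·33.5) = 1.060×10^-6 K/W
  R_fibreglass batt = L/(kA) = 0.142/(0.0349·33.5) = 0.1215 K/W
ΣR = 1.060×10^-6 + 0.1215 = 0.1215 K/W
Q = ΔT/ΣR = (251.9 K − 295.8 K)/0.1215 = -361 W
(Negative Q ⇒ heat flows inward; heat gain = 361 W.)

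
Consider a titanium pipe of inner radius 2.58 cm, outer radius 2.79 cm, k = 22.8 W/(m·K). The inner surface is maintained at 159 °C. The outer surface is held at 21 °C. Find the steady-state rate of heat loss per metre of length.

Q' = 2.53×10^5 W/m

Q' = 2πk·ΔT/ln(r₂/r₁) = 2π × 22.8 × 138 / ln(0.0279/0.0258) = 2.53×10^5 W/m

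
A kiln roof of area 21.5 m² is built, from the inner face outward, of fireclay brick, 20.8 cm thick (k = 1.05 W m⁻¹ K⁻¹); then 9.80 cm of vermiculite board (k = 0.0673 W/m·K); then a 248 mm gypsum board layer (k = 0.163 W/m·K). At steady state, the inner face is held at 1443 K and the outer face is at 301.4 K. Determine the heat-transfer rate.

Series thermal resistances, inner to outer:
  R_fireclay brick = L/(kA) = 0.208/(1.05·21.5) = 0.009214 K/W
  R_vermiculite board = L/(kA) = 0.0980/(0.0673·21.5) = 0.06773 K/W
  R_gypsum board = L/(kA) = 0.248/(0.163·21.5) = 0.07077 K/W
ΣR = 0.009214 + 0.06773 + 0.07077 = 0.1477 K/W
Q = ΔT/ΣR = (1443 K − 301.4 K)/0.1477 = 7730 W

Q = 7.73 kW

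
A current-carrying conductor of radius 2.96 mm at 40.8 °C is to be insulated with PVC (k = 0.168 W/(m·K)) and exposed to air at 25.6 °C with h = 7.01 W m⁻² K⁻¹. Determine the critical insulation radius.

r_cr = 2.40 cm

For a cylinder, r_cr = k_ins/h = 0.168/7.01 = 0.0240 m = 2.40 cm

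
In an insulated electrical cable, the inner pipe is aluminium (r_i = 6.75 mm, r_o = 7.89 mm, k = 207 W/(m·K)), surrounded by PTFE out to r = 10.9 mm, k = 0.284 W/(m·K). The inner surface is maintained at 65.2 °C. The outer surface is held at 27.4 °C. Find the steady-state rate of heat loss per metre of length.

Q' = 209 W/m

Treat each layer as a resistance in series:
  R'_aluminium = ln(0.00789/0.00675)/(2πk) = 0.1561/(2π·207) = 1.200×10^-4 m·K/W
  R'_PTFE = ln(0.0109/0.00789)/(2πk) = 0.3232/(2π·0.284) = 0.1811 m·K/W
ΣR = 1.200×10^-4 + 0.1811 = 0.1812 m·K/W
Q' = ΔT/ΣR = (65.2 °C − 27.4 °C)/0.1812 = 209 W/m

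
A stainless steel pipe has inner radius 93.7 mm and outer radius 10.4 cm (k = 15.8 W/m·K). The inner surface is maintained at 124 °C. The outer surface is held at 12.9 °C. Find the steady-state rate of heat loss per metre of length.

Q' = 2πk·ΔT/ln(r₂/r₁) = 2π × 15.8 × 111.1 / ln(0.104/0.0937) = 1.06×10^5 W/m

Q' = 106 kW/m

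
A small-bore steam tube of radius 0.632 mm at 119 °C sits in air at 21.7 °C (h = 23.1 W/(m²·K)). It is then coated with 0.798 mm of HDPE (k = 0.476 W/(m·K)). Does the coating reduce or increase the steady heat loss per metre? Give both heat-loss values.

Critical radius for a cylinder: r_cr = k/h = 0.0206 m = 2.06 cm.
Outer radius after coating: r₂ = 6.32×10^-4 + 7.98×10^-4 = 0.001430 m.
Since r₁ < r_cr and r₂ ≤ r_cr, the coating moves toward the maximum at r_cr — heat loss rises.
Bare: R = 1/(2πr₁h) = 10.90 m·K/W; Q = 97.3/10.90 = 8.93 W/m.
Coated: R = R_cond + R_conv = 5.091 m·K/W; Q = 97.3/5.091 = 19.1 W/m.

increases: 8.93 → 19.1 W/m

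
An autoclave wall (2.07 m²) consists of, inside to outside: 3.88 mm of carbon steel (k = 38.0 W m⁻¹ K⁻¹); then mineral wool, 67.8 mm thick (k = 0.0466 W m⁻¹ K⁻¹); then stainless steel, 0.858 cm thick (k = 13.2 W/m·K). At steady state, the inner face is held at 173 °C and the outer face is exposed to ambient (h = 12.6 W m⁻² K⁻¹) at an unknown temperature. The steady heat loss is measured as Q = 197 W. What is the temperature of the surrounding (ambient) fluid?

Series resistances:
  R_carbon steel = L/(kA) = 0.00388/(38.0·2.07) = 4.933×10^-5 K/W
  R_mineral wool = L/(kA) = 0.0678/(0.0466·2.07) = 0.7029 K/W
  R_stainless steel = L/(kA) = 0.00858/(13.2·2.07) = 3.140×10^-4 K/W
  R_conv,out = 1/(hA) = 1/(12.6·2.07) = 0.03834 K/W
ΣR = 0.7416 K/W
ΔT = Q·ΣR = 197 × 0.7416 = 146.1 K
Heat flows outward, so T_out = T_in − ΔT = 173 − 146.1 = 26.9 °C

T_out = 26.9 °C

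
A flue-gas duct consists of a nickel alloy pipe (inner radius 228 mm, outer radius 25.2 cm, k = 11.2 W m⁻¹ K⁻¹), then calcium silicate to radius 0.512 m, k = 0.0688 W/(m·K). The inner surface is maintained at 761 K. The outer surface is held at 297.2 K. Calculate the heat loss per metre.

Series thermal resistances, inner to outer:
  R'_nickel alloy = ln(0.252/0.228)/(2πk) = 0.1001/(2π·11.2) = 0.001422 m·K/W
  R'_calcium silicate = ln(0.512/0.252)/(2πk) = 0.7089/(2π·0.0688) = 1.640 m·K/W
ΣR = 0.001422 + 1.640 = 1.641 m·K/W
Q' = ΔT/ΣR = (761 K − 297.2 K)/1.641 = 283 W/m

Q' = 283 W/m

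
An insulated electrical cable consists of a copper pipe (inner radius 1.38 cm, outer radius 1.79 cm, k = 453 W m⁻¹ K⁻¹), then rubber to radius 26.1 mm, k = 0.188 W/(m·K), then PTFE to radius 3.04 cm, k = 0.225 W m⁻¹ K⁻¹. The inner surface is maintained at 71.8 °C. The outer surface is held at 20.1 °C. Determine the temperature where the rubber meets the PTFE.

Series thermal resistances, inner to outer:
  R'_copper = ln(0.0179/0.0138)/(2πk) = 0.2601/(2π·453) = 9.139×10^-5 m·K/W
  R'_rubber = ln(0.0261/0.0179)/(2πk) = 0.3771/(2π·0.188) = 0.3193 m·K/W
  R'_PTFE = ln(0.0304/0.0261)/(2πk) = 0.1525/(2π·0.225) = 0.1079 m·K/W
ΣR = 9.139×10^-5 + 0.3193 + 0.1079 = 0.4273 m·K/W
Q' = ΔT/ΣR = (71.8 °C − 20.1 °C)/0.4273 = 121.0 W/m
From the inner boundary to the rubber/PTFE interface, ΣR_partial = 0.3194 m·K/W.
T_interface = T_in − Q'·ΣR_partial = 71.8 °C − (121.0)(0.3194) = 33.2 °C

T = 33.2 °C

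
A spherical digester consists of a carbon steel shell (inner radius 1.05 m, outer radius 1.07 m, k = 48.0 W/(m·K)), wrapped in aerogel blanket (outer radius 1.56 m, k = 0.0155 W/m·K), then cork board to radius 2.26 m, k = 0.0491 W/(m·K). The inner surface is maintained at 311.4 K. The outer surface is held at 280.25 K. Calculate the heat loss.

Q = 17.0 W

Treat each layer as a resistance in series:
  R_carbon steel = (1/1.05 − 1/1.07)/(4πk) = 0.01780/(4π·48.0) = 2.951×10^-5 K/W
  R_aerogel blanket = (1/1.07 − 1/1.56)/(4πk) = 0.2936/(4π·0.0155) = 1.507 K/W
  R_cork board = (1/1.56 − 1/2.26)/(4πk) = 0.1985/(4π·0.0491) = 0.3218 K/W
ΣR = 2.951×10^-5 + 1.507 + 0.3218 = 1.829 K/W
Q = ΔT/ΣR = (311.4 K − 280.25 K)/1.829 = 17.0 W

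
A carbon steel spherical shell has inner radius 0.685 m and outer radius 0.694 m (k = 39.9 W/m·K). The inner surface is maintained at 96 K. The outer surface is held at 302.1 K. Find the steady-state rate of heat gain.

Q = 4πk·ΔT/(1/r₁ − 1/r₂) = 4π × 39.9 × 206.1 / (1/0.685 − 1/0.694) = 5.46×10^6 W

Q = 5.46×10^6 W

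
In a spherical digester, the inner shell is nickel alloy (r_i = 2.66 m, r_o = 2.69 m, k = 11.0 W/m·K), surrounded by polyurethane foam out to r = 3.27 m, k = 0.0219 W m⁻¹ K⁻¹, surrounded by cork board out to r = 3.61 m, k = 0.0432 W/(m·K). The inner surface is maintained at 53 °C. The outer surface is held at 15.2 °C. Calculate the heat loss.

Resistance network (inner→outer):
  R_nickel alloy = (1/2.66 − 1/2.69)/(4πk) = 0.004193/(4π·11.0) = 3.033×10^-5 K/W
  R_polyurethane foam = (1/2.69 − 1/3.27)/(4πk) = 0.06594/(4π·0.0219) = 0.2396 K/W
  R_cork board = (1/3.27 − 1/3.61)/(4πk) = 0.02880/(4π·0.0432) = 0.05306 K/W
ΣR = 3.033×10^-5 + 0.2396 + 0.05306 = 0.2927 K/W
Q = ΔT/ΣR = (53 °C − 15.2 °C)/0.2927 = 129 W

Q = 129 W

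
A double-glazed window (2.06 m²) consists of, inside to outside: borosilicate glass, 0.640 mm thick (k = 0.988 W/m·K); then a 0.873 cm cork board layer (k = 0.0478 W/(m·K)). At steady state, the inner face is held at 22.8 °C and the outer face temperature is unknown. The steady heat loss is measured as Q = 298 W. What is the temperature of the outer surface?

Sum the resistances:
  R_borosilicate glass = L/(kA) = 6.40×10^-4/(0.988·2.06) = 3.145×10^-4 K/W
  R_cork board = L/(kA) = 0.00873/(0.0478·2.06) = 0.08866 K/W
ΣR = 0.08897 K/W
ΔT = Q·ΣR = 298 × 0.08897 = 26.51 K
Heat flows outward, so T_out = T_in − ΔT = 22.8 − 26.51 = -3.71 °C

T_out = -3.71 °C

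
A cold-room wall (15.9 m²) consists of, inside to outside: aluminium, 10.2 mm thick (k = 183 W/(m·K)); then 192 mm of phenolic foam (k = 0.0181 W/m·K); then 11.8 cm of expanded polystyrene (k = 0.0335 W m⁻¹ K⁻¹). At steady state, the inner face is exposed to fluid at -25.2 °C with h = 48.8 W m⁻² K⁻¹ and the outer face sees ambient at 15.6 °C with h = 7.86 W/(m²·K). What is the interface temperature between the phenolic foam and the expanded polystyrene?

Resistance network (inner→outer):
  R_conv,in = 1/(hA) = 1/(48.8·15.9) = 0.001289 K/W
  R_aluminium = L/(kA) = 0.0102/(183·15.9) = 3.506×10^-6 K/W
  R_phenolic foam = L/(kA) = 0.192/(0.0181·15.9) = 0.6672 K/W
  R_expanded polystyrene = L/(kA) = 0.118/(0.0335·15.9) = 0.2215 K/W
  R_conv,out = 1/(hA) = 1/(7.86·15.9) = 0.008002 K/W
ΣR = 0.001289 + 3.506×10^-6 + 0.6672 + 0.2215 + 0.008002 = 0.8980 K/W
Q = ΔT/ΣR = (-25.2 °C − 15.6 °C)/0.8980 = -45.43 W
From the inner boundary to the phenolic foam/expanded polystyrene interface, ΣR_partial = 0.6685 K/W.
T_interface = T_in − Q·ΣR_partial = -25.2 °C − (-45.43)(0.6685) = 5.17 °C

T = 5.17 °C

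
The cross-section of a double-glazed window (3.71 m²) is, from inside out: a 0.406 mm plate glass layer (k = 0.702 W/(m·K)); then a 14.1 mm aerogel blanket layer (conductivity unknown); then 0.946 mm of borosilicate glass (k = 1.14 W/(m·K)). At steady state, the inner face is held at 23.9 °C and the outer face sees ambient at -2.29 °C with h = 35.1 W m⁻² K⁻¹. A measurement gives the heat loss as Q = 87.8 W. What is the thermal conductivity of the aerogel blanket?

ΣR = ΔT/Q = |23.9 − -2.29|/87.8 = 0.2983 K/W
Known resistances:
  R_plate glass = L/(kA) = 4.06×10^-4/(0.702·3.71) = 1.559×10^-4 K/W
  R_borosilicate glass = L/(kA) = 9.46×10^-4/(1.14·3.71) = 2.237×10^-4 K/W
  R_conv,out = 1/(hA) = 1/(35.1·3.71) = 0.007679 K/W
R_aerogel blanket = ΣR − ΣR_known = 0.2983 − 0.008059 = 0.2902 K/W
L/(kA) = 0.2902 ⇒ k = 0.0141/(0.2902·3.71) = 0.0131 W/m·K

k = 0.0131 W/m·K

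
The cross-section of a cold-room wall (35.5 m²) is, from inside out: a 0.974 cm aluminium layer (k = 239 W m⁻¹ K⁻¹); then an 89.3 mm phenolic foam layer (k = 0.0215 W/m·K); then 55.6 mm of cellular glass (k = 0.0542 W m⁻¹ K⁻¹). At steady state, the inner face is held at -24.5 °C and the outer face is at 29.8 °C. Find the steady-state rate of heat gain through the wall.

Q = 372 W

Treat each layer as a resistance in series:
  R_aluminium = L/(kA) = 0.00974/(239·35.5) = 1.148×10^-6 K/W
  R_phenolic foam = L/(kA) = 0.0893/(0.0215·35.5) = 0.1170 K/W
  R_cellular glass = L/(kA) = 0.0556/(0.0542·35.5) = 0.02890 K/W
ΣR = 1.148×10^-6 + 0.1170 + 0.02890 = 0.1459 K/W
Q = ΔT/ΣR = (-24.5 °C − 29.8 °C)/0.1459 = -372 W
(Negative Q ⇒ heat flows inward; heat gain = 372 W.)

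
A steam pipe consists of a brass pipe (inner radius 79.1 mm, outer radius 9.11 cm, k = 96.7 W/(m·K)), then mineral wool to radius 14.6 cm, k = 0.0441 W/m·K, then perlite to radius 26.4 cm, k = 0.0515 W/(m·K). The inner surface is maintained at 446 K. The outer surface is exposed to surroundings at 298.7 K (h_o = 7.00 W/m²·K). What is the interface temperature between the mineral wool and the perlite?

Series thermal resistances, inner to outer:
  R'_brass = ln(0.0911/0.0791)/(2πk) = 0.1412/(2π·96.7) = 2.325×10^-4 m·K/W
  R'_mineral wool = ln(0.146/0.0911)/(2πk) = 0.4716/(2π·0.0441) = 1.702 m·K/W
  R'_perlite = ln(0.264/0.146)/(2πk) = 0.5923/(2π·0.0515) = 1.831 m·K/W
  R'_conv,out = 1/(2πr h) = 1/(2π·0.264·7.00) = 0.08612 m·K/W
ΣR = 2.325×10^-4 + 1.702 + 1.831 + 0.08612 = 3.619 m·K/W
Q' = ΔT/ΣR = (446 K − 298.7 K)/3.619 = 40.70 W/m
From the inner boundary to the mineral wool/perlite interface, ΣR_partial = 1.702 m·K/W.
T_interface = T_in − Q'·ΣR_partial = 446 K − (40.70)(1.702) = 377 K

T = 377 K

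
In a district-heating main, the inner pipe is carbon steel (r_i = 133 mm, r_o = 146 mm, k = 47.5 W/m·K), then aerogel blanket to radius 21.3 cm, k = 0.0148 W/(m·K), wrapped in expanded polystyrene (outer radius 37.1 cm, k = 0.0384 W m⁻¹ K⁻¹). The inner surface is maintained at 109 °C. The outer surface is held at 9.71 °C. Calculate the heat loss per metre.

Resistance network (inner→outer):
  R'_carbon steel = ln(0.146/0.133)/(2πk) = 0.09326/(2π·47.5) = 3.125×10^-4 m·K/W
  R'_aerogel blanket = ln(0.213/0.146)/(2πk) = 0.3777/(2π·0.0148) = 4.062 m·K/W
  R'_expanded polystyrene = ln(0.371/0.213)/(2πk) = 0.5549/(2π·0.0384) = 2.300 m·K/W
ΣR = 3.125×10^-4 + 4.062 + 2.300 = 6.362 m·K/W
Q' = ΔT/ΣR = (109 °C − 9.71 °C)/6.362 = 15.6 W/m

Q' = 15.6 W/m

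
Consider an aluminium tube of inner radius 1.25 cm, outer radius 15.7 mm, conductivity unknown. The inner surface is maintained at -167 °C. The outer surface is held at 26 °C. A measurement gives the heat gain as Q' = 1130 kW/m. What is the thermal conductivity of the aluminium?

ΣR = ΔT/Q' = |-167 − 26|/1.13×10^6 = 1.708×10^-4 m·K/W
ln(r₂/r₁)/(2πk) = 1.708×10^-4 ⇒ k = 0.2279/(2π·1.708×10^-4) = 212 W/m·K

k = 212 W/m·K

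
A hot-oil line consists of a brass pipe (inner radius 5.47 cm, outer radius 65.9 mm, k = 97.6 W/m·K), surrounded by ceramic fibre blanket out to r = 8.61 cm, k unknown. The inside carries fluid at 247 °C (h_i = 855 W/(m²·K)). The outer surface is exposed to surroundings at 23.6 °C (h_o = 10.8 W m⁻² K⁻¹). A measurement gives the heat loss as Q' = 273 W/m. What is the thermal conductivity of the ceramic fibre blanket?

k = 0.0661 W/m·K

ΣR = ΔT/Q' = |247 − 23.6|/273 = 0.8183 m·K/W
Known resistances:
  R'_conv,in = 1/(2πr h) = 1/(2π·0.0547·855) = 0.003403 m·K/W
  R'_brass = ln(0.0659/0.0547)/(2πk) = 0.1863/(2π·97.6) = 3.038×10^-4 m·K/W
  R'_conv,out = 1/(2πr h) = 1/(2π·0.0861·10.8) = 0.1712 m·K/W
R_ceramic fibre blanket = ΣR − ΣR_known = 0.8183 − 0.1749 = 0.6434 m·K/W
ln(r₂/r₁)/(2πk) = 0.6434 ⇒ k = 0.2674/(2π·0.6434) = 0.0661 W/m·K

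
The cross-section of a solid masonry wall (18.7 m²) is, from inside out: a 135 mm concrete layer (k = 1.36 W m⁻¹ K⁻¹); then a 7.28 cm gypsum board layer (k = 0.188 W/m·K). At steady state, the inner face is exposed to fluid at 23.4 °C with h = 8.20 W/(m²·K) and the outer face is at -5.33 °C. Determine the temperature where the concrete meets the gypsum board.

T = 13.0 °C

Resistance network (inner→outer):
  R_conv,in = 1/(hA) = 1/(8.20·18.7) = 0.006521 K/W
  R_concrete = L/(kA) = 0.135/(1.36·18.7) = 0.005308 K/W
  R_gypsum board = L/(kA) = 0.0728/(0.188·18.7) = 0.02071 K/W
ΣR = 0.006521 + 0.005308 + 0.02071 = 0.03254 K/W
Q = ΔT/ΣR = (23.4 °C − -5.33 °C)/0.03254 = 882.9 W
From the inner boundary to the concrete/gypsum board interface, ΣR_partial = 0.01183 K/W.
T_interface = T_in − Q·ΣR_partial = 23.4 °C − (882.9)(0.01183) = 13.0 °C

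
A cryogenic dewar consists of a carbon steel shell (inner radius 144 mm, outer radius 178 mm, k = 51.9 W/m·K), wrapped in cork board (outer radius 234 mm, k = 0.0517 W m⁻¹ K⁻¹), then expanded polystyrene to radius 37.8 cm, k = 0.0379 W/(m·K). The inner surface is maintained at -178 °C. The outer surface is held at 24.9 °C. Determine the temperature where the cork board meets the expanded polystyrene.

Series thermal resistances, inner to outer:
  R_carbon steel = (1/0.144 − 1/0.178)/(4πk) = 1.326/(4π·51.9) = 0.002034 K/W
  R_cork board = (1/0.178 − 1/0.234)/(4πk) = 1.344/(4π·0.0517) = 2.069 K/W
  R_expanded polystyrene = (1/0.234 − 1/0.378)/(4πk) = 1.628/(4π·0.0379) = 3.418 K/W
ΣR = 0.002034 + 2.069 + 3.418 = 5.489 K/W
Q = ΔT/ΣR = (-178 °C − 24.9 °C)/5.489 = -36.96 W
From the inner boundary to the cork board/expanded polystyrene interface, ΣR_partial = 2.071 K/W.
T_interface = T_in − Q·ΣR_partial = -178 °C − (-36.96)(2.071) = -101 °C

T = -101 °C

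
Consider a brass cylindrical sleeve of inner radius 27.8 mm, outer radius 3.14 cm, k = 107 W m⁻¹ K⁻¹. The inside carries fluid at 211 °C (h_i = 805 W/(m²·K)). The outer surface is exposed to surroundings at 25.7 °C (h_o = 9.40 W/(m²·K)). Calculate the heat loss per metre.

Q' = 339 W/m

Series thermal resistances, inner to outer:
  R'_conv,in = 1/(2πr h) = 1/(2π·0.0278·805) = 0.007112 m·K/W
  R'_brass = ln(0.0314/0.0278)/(2πk) = 0.1218/(2π·107) = 1.811×10^-4 m·K/W
  R'_conv,out = 1/(2πr h) = 1/(2π·0.0314·9.40) = 0.5392 m·K/W
ΣR = 0.007112 + 1.811×10^-4 + 0.5392 = 0.5465 m·K/W
Q' = ΔT/ΣR = (211 °C − 25.7 °C)/0.5465 = 339 W/m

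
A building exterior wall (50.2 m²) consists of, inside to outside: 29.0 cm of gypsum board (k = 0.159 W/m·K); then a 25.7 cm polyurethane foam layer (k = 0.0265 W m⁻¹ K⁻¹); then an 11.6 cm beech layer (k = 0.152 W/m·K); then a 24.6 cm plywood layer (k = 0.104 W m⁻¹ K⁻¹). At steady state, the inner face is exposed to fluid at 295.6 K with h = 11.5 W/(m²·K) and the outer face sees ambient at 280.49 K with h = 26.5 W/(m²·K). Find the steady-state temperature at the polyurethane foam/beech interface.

T = 283.7 K

Treat each layer as a resistance in series:
  R_conv,in = 1/(hA) = 1/(11.5·50.2) = 0.001732 K/W
  R_gypsum board = L/(kA) = 0.290/(0.159·50.2) = 0.03633 K/W
  R_polyurethane foam = L/(kA) = 0.257/(0.0265·50.2) = 0.1932 K/W
  R_beech = L/(kA) = 0.116/(0.152·50.2) = 0.01520 K/W
  R_plywood = L/(kA) = 0.246/(0.104·50.2) = 0.04712 K/W
  R_conv,out = 1/(hA) = 1/(26.5·50.2) = 7.517×10^-4 K/W
ΣR = 0.001732 + 0.03633 + 0.1932 + 0.01520 + 0.04712 + 7.517×10^-4 = 0.2943 K/W
Q = ΔT/ΣR = (295.6 K − 280.49 K)/0.2943 = 51.34 W
From the inner boundary to the polyurethane foam/beech interface, ΣR_partial = 0.2313 K/W.
T_interface = T_in − Q·ΣR_partial = 295.6 K − (51.34)(0.2313) = 283.7 K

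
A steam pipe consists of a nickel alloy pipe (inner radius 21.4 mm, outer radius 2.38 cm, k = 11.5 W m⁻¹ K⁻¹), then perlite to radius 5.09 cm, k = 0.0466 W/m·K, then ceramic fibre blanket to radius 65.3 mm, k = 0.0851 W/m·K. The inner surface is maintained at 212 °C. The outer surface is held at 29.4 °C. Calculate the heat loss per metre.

Q' = 59.6 W/m

Treat each layer as a resistance in series:
  R'_nickel alloy = ln(0.0238/0.0214)/(2πk) = 0.1063/(2π·11.5) = 0.001471 m·K/W
  R'_perlite = ln(0.0509/0.0238)/(2πk) = 0.7602/(2π·0.0466) = 2.596 m·K/W
  R'_ceramic fibre blanket = ln(0.0653/0.0509)/(2πk) = 0.2491/(2π·0.0851) = 0.4659 m·K/W
ΣR = 0.001471 + 2.596 + 0.4659 = 3.063 m·K/W
Q' = ΔT/ΣR = (212 °C − 29.4 °C)/3.063 = 59.6 W/m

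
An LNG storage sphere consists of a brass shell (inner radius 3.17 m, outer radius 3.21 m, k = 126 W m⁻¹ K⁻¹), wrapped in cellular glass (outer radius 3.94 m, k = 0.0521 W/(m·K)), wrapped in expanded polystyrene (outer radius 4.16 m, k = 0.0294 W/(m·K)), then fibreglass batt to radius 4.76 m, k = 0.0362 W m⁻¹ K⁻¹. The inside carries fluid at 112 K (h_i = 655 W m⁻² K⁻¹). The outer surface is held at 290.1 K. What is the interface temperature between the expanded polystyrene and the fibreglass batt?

T = 228.0 K

Resistance network (inner→outer):
  R_conv,in = 1/(4πr²h) = 1/(4π·3.17²·655) = 1.209×10^-5 K/W
  R_brass = (1/3.17 − 1/3.21)/(4πk) = 0.003931/(4π·126) = 2.483×10^-6 K/W
  R_cellular glass = (1/3.21 − 1/3.94)/(4πk) = 0.05772/(4π·0.0521) = 0.08816 K/W
  R_expanded polystyrene = (1/3.94 − 1/4.16)/(4πk) = 0.01342/(4π·0.0294) = 0.03633 K/W
  R_fibreglass batt = (1/4.16 − 1/4.76)/(4πk) = 0.03030/(4π·0.0362) = 0.06661 K/W
ΣR = 1.209×10^-5 + 2.483×10^-6 + 0.08816 + 0.03633 + 0.06661 = 0.1911 K/W
Q = ΔT/ΣR = (112 K − 290.1 K)/0.1911 = -932.0 W
From the inner boundary to the expanded polystyrene/fibreglass batt interface, ΣR_partial = 0.1245 K/W.
T_interface = T_in − Q·ΣR_partial = 112 K − (-932.0)(0.1245) = 228.0 K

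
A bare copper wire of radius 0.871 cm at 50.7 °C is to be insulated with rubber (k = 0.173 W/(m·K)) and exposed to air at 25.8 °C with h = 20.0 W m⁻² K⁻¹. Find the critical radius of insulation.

For a cylinder, r_cr = k_ins/h = 0.173/20.0 = 0.00865 m = 0.865 cm

r_cr = 0.865 cm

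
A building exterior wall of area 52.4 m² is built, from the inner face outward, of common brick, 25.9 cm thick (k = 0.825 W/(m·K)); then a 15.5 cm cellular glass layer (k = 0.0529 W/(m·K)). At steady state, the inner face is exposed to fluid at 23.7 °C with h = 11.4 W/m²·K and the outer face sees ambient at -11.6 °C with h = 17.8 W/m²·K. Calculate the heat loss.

Q = 546 W

Treat each layer as a resistance in series:
  R_conv,in = 1/(hA) = 1/(11.4·52.4) = 0.001674 K/W
  R_common brick = L/(kA) = 0.259/(0.825·52.4) = 0.005991 K/W
  R_cellular glass = L/(kA) = 0.155/(0.0529·52.4) = 0.05592 K/W
  R_conv,out = 1/(hA) = 1/(17.8·52.4) = 0.001072 K/W
ΣR = 0.001674 + 0.005991 + 0.05592 + 0.001072 = 0.06466 K/W
Q = ΔT/ΣR = (23.7 °C − -11.6 °C)/0.06466 = 546 W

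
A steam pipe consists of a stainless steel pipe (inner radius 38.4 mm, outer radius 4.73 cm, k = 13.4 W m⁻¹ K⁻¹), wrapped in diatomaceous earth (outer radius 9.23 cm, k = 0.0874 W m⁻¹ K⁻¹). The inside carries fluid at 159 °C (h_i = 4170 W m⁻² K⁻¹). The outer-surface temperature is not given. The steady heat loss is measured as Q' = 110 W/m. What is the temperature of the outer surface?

Sum the resistances:
  R'_conv,in = 1/(2πr h) = 1/(2π·0.0384·4170) = 9.939×10^-4 m·K/W
  R'_stainless steel = ln(0.0473/0.0384)/(2πk) = 0.2085/(2π·13.4) = 0.002476 m·K/W
  R'_diatomaceous earth = ln(0.0923/0.0473)/(2πk) = 0.6685/(2π·0.0874) = 1.217 m·K/W
ΣR = 1.221 m·K/W
ΔT = Q'·ΣR = 110 × 1.221 = 134.3 K
Heat flows outward, so T_out = T_in − ΔT = 159 − 134.3 = 24.7 °C

T_out = 24.7 °C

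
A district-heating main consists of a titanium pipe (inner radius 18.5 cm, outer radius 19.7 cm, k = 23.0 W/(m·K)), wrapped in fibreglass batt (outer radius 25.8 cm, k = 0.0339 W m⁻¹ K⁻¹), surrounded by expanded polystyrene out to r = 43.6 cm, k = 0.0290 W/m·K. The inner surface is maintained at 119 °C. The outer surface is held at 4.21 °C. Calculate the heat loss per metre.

Series thermal resistances, inner to outer:
  R'_titanium = ln(0.197/0.185)/(2πk) = 0.06285/(2π·23.0) = 4.349×10^-4 m·K/W
  R'_fibreglass batt = ln(0.258/0.197)/(2πk) = 0.2698/(2π·0.0339) = 1.266 m·K/W
  R'_expanded polystyrene = ln(0.436/0.258)/(2πk) = 0.5247/(2π·0.0290) = 2.880 m·K/W
ΣR = 4.349×10^-4 + 1.266 + 2.880 = 4.146 m·K/W
Q' = ΔT/ΣR = (119 °C − 4.21 °C)/4.146 = 27.7 W/m

Q' = 27.7 W/m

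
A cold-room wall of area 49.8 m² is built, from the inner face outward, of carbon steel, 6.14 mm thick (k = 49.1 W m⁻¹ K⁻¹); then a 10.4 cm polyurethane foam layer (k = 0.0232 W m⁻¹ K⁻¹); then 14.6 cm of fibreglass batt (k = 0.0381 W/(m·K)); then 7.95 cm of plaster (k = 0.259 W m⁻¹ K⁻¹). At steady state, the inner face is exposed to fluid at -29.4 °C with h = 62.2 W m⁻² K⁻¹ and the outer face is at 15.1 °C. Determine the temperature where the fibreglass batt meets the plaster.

Treat each layer as a resistance in series:
  R_conv,in = 1/(hA) = 1/(62.2·49.8) = 3.228×10^-4 K/W
  R_carbon steel = L/(kA) = 0.00614/(49.1·49.8) = 2.511×10^-6 K/W
  R_polyurethane foam = L/(kA) = 0.104/(0.0232·49.8) = 0.09002 K/W
  R_fibreglass batt = L/(kA) = 0.146/(0.0381·49.8) = 0.07695 K/W
  R_plaster = L/(kA) = 0.0795/(0.259·49.8) = 0.006164 K/W
ΣR = 3.228×10^-4 + 2.511×10^-6 + 0.09002 + 0.07695 + 0.006164 = 0.1735 K/W
Q = ΔT/ΣR = (-29.4 °C − 15.1 °C)/0.1735 = -256.5 W
From the inner boundary to the fibreglass batt/plaster interface, ΣR_partial = 0.1673 K/W.
T_interface = T_in − Q·ΣR_partial = -29.4 °C − (-256.5)(0.1673) = 13.5 °C

T = 13.5 °C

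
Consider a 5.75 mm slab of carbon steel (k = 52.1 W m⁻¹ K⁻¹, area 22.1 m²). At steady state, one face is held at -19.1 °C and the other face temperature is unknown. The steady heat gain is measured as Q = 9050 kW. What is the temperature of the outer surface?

T_out = 26.1 °C

Sum the resistances:
  R_carbon steel = L/(kA) = 0.00575/(52.1·22.1) = 4.994×10^-6 K/W
ΣR = 4.994×10^-6 K/W
ΔT = Q·ΣR = 9.05×10^6 × 4.994×10^-6 = 45.20 K
Heat flows inward, so T_out = T_in + ΔT = -19.1 + 45.20 = 26.1 °C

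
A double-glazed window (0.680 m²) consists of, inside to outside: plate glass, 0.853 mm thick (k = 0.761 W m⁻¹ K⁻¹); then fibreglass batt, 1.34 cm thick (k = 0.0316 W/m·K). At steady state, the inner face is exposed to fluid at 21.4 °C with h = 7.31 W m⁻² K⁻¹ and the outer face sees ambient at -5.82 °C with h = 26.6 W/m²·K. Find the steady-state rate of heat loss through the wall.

Treat each layer as a resistance in series:
  R_conv,in = 1/(hA) = 1/(7.31·0.680) = 0.2012 K/W
  R_plate glass = L/(kA) = 8.53×10^-4/(0.761·0.680) = 0.001648 K/W
  R_fibreglass batt = L/(kA) = 0.0134/(0.0316·0.680) = 0.6236 K/W
  R_conv,out = 1/(hA) = 1/(26.6·0.680) = 0.05529 K/W
ΣR = 0.2012 + 0.001648 + 0.6236 + 0.05529 = 0.8817 K/W
Q = ΔT/ΣR = (21.4 °C − -5.82 °C)/0.8817 = 30.9 W

Q = 30.9 W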